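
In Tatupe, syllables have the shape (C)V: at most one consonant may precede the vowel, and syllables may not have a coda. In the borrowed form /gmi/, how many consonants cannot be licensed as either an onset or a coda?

1

Syllabifying with onset maximization leaves /g/ stranded (no codas are permitted; onsets are limited to one consonant).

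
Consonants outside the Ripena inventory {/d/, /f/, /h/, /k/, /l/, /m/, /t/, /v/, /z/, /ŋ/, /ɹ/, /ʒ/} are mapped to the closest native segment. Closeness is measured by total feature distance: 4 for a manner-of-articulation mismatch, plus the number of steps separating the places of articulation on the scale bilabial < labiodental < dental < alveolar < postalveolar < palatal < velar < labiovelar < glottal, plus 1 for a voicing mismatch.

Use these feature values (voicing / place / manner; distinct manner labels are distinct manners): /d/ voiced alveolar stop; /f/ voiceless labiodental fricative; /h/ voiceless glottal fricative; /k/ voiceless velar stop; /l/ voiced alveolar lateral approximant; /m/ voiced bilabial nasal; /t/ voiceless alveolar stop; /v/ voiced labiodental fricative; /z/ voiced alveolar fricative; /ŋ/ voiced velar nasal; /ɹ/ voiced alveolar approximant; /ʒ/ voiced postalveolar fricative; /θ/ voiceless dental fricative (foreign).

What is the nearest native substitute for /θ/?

f

/f/ is closest: same manner (fricative), place distance 1 (dental→labiodental), same voicing; total 1. Next closest is /v/ at distance 2.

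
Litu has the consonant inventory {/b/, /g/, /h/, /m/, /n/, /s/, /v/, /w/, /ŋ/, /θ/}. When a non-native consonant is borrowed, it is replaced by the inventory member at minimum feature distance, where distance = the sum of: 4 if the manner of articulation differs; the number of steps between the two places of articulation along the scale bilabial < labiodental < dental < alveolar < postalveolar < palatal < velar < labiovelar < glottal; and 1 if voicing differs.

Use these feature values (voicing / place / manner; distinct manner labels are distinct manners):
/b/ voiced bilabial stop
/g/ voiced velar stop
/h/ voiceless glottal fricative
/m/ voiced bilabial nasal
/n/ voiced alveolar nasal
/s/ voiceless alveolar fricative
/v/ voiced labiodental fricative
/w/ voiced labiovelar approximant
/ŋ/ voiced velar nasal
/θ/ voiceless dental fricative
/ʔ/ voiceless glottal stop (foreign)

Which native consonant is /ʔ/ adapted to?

/g/ is closest: same manner (stop), place distance 2 (glottal→velar), voicing differs (+1); total 3. Next closest is /h/ at distance 4.

g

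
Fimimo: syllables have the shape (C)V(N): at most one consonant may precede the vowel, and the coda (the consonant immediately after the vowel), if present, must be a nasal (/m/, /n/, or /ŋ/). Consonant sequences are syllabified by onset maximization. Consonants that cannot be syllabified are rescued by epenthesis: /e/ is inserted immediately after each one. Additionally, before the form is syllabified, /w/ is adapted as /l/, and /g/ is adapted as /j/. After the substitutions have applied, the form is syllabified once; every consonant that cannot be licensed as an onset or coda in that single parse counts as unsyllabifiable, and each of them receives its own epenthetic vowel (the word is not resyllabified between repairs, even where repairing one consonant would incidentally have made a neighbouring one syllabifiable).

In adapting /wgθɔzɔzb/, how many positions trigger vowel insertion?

4

After substitution the input is /ljθɔzɔzb/.
The unsyllabifiable consonants are /l/, /j/, /z/, /b/; each receives one epenthetic vowel.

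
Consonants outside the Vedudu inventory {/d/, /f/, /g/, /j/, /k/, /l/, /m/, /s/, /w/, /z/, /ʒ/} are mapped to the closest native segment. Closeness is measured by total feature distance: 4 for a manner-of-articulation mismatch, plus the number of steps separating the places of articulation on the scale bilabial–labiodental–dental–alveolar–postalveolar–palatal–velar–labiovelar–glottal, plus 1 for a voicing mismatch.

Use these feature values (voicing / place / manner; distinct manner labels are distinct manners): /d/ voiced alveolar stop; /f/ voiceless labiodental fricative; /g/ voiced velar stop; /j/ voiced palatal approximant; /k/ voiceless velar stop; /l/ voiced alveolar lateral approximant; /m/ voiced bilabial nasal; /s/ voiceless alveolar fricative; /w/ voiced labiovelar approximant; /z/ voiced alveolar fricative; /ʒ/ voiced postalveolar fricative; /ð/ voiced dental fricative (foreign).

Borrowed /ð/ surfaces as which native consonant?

/z/ is closest: same manner (fricative), place distance 1 (dental→alveolar), same voicing; total 1. Next closest is /f/ at distance 2.

z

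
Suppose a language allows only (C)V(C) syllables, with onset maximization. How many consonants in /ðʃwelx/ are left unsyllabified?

Under (C)V(C), the unsyllabifiable consonants are /ð/, /ʃ/, /x/ (at most one coda consonant is licensed; onsets are limited to one consonant).

3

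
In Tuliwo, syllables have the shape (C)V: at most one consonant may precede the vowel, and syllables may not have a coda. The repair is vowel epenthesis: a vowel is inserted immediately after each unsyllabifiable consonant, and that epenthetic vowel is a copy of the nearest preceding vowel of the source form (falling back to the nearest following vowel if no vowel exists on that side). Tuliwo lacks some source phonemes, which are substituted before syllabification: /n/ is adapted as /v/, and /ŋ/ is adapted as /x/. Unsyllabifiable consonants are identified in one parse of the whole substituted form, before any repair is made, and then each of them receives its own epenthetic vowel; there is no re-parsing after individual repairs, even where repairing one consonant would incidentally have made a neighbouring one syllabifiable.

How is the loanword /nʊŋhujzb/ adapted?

vʊxʊhujuzubu

Substitution: /n/ → /v/, /ŋ/ → /x/, giving /vʊxhujzb/.
Under (C)V, the unsyllabifiable consonants are /x/, /j/, /z/, /b/ (no codas are permitted; onsets are limited to one consonant).
Inserting the epenthetic vowel yields /x/ → /xʊ/, /j/ → /ju/, /z/ → /zu/, /b/ → /bu/.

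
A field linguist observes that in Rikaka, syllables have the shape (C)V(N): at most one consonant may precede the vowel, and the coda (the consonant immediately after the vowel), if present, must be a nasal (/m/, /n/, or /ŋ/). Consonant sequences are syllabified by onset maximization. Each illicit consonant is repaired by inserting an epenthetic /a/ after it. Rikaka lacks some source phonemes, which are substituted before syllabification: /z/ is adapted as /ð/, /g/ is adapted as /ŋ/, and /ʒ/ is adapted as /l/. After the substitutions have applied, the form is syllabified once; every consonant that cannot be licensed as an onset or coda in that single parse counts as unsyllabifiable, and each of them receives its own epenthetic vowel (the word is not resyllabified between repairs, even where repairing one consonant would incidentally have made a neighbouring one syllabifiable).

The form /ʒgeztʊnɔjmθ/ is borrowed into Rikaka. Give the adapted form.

Substitution: /ʒ/ → /l/, /g/ → /ŋ/, /z/ → /ð/, giving /lŋeðtʊnɔjmθ/.
Syllabifying with onset maximization leaves /l/, /ð/, /j/, /m/, /θ/ stranded (only a nasal (/m/, /n/, or /ŋ/) is licensed in coda position; onsets are limited to one consonant).
Inserting the epenthetic vowel yields /l/ → /la/, /ð/ → /ða/, /j/ → /ja/, /m/ → /ma/, /θ/ → /θa/.

laŋeðatʊnɔjamaθa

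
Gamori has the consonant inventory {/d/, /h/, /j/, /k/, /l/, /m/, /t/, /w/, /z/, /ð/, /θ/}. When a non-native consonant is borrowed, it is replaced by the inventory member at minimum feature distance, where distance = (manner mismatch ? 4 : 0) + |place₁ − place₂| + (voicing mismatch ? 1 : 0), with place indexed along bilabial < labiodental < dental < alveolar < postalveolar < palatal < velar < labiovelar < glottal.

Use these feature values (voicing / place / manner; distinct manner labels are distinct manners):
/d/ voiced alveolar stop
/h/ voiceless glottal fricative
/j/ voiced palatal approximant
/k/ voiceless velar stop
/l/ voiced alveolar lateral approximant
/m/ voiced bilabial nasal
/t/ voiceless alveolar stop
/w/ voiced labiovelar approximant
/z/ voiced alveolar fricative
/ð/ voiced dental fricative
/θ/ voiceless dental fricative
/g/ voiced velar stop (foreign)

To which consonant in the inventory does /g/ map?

k

/k/ is closest: same manner (stop), place distance 0 (velar→velar), voicing differs (+1); total 1. Next closest is /d/ at distance 3.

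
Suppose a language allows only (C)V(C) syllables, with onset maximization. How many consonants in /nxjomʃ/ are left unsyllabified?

3

The consonants /n/, /x/, /ʃ/ cannot be parsed into a legal (C)V(C) syllable (at most one coda consonant is licensed; onsets are limited to one consonant).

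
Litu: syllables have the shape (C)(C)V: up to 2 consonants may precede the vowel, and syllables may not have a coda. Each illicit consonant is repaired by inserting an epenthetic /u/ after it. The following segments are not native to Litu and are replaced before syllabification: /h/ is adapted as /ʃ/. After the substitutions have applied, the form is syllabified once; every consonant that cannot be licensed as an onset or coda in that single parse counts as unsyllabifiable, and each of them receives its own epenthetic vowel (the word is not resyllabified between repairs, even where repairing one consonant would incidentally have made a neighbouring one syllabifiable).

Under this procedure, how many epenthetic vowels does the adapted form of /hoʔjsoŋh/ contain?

After substitution the input is /ʃoʔjsoŋʃ/.
The unsyllabifiable consonants are /ʔ/, /ŋ/, /ʃ/; each receives one epenthetic vowel.

3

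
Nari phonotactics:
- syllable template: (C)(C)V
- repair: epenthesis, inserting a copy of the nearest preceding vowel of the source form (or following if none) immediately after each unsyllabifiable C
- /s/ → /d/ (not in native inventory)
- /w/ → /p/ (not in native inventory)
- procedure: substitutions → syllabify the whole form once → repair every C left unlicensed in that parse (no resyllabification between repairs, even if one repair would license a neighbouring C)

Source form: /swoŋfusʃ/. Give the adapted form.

Substitution: /s/ → /d/, /w/ → /p/, giving /dpoŋfudʃ/.
Under (C)(C)V, the unsyllabifiable consonants are /d/, /ʃ/ (no codas are permitted; onsets may contain at most 2 consonants).
Inserting the epenthetic vowel yields /d/ → /du/, /ʃ/ → /ʃu/.

dpoŋfuduʃu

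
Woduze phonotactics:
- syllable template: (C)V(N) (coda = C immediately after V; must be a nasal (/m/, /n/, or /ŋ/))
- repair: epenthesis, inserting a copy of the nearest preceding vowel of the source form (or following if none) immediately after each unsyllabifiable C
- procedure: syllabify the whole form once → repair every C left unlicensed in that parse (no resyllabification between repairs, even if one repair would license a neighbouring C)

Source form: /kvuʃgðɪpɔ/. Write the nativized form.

Under (C)V(N), the unsyllabifiable consonants are /k/, /ʃ/, /g/ (only a nasal (/m/, /n/, or /ŋ/) is licensed in coda position; onsets are limited to one consonant).
Each unlicensed consonant becomes the onset of a new syllable: /k/ → /ku/, /ʃ/ → /ʃu/, /g/ → /gu/.

kuvuʃuguðɪpɔ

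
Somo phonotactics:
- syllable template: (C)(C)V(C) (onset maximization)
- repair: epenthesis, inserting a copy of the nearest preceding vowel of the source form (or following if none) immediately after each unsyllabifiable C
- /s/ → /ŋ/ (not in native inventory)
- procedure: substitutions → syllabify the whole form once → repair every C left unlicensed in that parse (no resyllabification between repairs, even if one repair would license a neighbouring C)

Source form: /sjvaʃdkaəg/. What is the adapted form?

ŋajvaʃdkaəg

Substitution: /s/ → /ŋ/, giving /ŋjvaʃdkaəg/.
Under (C)(C)V(C), the unsyllabifiable consonants are /ŋ/ (at most one coda consonant is licensed; onsets may contain at most 2 consonants).
Epenthesis after each stranded consonant: /ŋ/ → /ŋa/.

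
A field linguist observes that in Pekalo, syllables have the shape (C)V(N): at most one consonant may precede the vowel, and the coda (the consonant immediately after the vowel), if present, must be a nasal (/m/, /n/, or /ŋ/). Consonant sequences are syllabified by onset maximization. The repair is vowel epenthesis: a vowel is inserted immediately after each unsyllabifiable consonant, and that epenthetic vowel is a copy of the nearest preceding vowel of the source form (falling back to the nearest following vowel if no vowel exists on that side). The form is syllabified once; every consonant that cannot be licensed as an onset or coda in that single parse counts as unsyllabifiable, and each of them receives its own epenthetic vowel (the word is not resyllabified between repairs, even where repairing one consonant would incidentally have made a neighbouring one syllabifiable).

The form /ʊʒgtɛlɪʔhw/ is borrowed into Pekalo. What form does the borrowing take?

The consonants /ʒ/, /g/, /ʔ/, /h/, /w/ cannot be parsed into a legal (C)V(N) syllable (only a nasal (/m/, /n/, or /ŋ/) is licensed in coda position; onsets are limited to one consonant).
Epenthesis after each stranded consonant: /ʒ/ → /ʒʊ/, /g/ → /gʊ/, /ʔ/ → /ʔɪ/, /h/ → /hɪ/, /w/ → /wɪ/.

ʊʒʊgʊtɛlɪʔɪhɪwɪ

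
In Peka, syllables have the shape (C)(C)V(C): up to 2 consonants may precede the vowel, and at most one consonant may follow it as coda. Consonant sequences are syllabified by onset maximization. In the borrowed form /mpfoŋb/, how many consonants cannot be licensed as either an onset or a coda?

2

The consonants /m/, /b/ cannot be parsed into a legal (C)(C)V(C) syllable (at most one coda consonant is licensed; onsets may contain at most 2 consonants).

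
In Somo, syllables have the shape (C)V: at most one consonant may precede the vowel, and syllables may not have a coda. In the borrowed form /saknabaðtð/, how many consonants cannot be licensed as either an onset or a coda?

The consonants /k/, /ð/, /t/, /ð/ cannot be parsed into a legal (C)V syllable (no codas are permitted; onsets are limited to one consonant).

4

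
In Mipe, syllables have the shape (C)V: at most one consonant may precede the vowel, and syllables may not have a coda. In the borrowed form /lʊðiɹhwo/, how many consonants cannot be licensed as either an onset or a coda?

Syllabifying with onset maximization leaves /ɹ/, /h/ stranded (no codas are permitted; onsets are limited to one consonant).

2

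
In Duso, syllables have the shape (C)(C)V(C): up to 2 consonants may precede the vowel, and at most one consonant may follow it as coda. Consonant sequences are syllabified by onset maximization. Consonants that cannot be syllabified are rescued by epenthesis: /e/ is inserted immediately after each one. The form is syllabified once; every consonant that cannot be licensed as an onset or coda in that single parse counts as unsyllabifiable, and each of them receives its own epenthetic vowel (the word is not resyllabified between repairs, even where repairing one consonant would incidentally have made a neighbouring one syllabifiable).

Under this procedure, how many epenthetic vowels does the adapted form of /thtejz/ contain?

The unsyllabifiable consonants are /t/, /z/; each receives one epenthetic vowel.

2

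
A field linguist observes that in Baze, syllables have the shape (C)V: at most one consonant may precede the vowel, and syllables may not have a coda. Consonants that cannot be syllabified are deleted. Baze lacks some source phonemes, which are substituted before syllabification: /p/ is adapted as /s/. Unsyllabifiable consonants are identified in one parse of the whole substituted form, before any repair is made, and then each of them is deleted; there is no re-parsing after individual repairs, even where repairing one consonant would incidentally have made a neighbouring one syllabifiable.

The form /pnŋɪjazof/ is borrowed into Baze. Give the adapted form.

Substitution: /p/ → /s/, giving /snŋɪjazof/.
Under (C)V, the unsyllabifiable consonants are /s/, /n/, /f/ (no codas are permitted; onsets are limited to one consonant).
Deletion applies to /s/, /n/, /f/.

ŋɪjazo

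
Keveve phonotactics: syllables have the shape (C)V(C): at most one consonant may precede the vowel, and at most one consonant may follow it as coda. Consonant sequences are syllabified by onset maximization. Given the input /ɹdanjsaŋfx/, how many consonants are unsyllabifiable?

4

Under (C)V(C), the unsyllabifiable consonants are /ɹ/, /j/, /f/, /x/ (at most one coda consonant is licensed; onsets are limited to one consonant).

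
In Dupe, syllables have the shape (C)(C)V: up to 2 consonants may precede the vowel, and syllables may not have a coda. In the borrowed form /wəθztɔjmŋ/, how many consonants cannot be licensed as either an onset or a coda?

The consonants /θ/, /j/, /m/, /ŋ/ cannot be parsed into a legal (C)(C)V syllable (no codas are permitted; onsets may contain at most 2 consonants).

4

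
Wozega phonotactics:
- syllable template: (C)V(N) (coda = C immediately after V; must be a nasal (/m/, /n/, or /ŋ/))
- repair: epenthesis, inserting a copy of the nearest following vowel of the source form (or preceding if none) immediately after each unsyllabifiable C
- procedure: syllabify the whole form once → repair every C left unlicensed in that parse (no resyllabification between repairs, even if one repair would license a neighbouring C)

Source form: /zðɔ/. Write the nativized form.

The consonants /z/ cannot be parsed into a legal (C)V(N) syllable (only a nasal (/m/, /n/, or /ŋ/) is licensed in coda position; onsets are limited to one consonant).
Each unlicensed consonant becomes the onset of a new syllable: /z/ → /zɔ/.

zɔðɔ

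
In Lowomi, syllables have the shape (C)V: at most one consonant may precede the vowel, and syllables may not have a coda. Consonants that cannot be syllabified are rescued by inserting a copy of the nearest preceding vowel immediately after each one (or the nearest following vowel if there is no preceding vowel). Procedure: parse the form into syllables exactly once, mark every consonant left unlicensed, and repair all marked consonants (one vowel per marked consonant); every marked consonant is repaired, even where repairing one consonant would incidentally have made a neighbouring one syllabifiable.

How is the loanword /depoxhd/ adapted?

depoxohodo

Syllabifying with onset maximization leaves /x/, /h/, /d/ stranded (no codas are permitted; onsets are limited to one consonant).
Inserting the epenthetic vowel yields /x/ → /xo/, /h/ → /ho/, /d/ → /do/.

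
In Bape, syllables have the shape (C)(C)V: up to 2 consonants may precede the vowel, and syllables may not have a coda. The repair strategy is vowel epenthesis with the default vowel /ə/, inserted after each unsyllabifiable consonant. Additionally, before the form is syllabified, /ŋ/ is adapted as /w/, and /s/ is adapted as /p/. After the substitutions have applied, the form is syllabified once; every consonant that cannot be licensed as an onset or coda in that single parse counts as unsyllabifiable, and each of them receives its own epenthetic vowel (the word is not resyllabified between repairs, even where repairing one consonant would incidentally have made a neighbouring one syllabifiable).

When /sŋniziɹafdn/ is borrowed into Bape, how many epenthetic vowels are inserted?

After substitution the input is /pwniziɹafdn/.
The unsyllabifiable consonants are /p/, /f/, /d/, /n/; each receives one epenthetic vowel.

4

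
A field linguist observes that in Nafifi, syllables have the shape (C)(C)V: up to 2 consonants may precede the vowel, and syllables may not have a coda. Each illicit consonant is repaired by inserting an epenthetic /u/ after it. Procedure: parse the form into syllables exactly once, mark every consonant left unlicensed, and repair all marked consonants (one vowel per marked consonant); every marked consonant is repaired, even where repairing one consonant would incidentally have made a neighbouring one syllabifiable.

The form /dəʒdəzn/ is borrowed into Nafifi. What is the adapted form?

Under (C)(C)V, the unsyllabifiable consonants are /z/, /n/ (no codas are permitted; onsets may contain at most 2 consonants).
Epenthesis after each stranded consonant: /z/ → /zu/, /n/ → /nu/.

dəʒdəzunu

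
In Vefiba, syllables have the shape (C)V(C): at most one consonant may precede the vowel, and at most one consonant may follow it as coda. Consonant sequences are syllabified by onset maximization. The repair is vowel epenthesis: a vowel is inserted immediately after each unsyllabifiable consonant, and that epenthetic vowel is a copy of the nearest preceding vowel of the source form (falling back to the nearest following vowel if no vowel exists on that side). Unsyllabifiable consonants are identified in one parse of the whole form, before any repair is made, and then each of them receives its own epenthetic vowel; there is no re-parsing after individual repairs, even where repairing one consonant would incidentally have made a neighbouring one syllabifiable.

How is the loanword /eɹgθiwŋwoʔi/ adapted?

eɹgeθiwŋiwoʔi

Under (C)V(C), the unsyllabifiable consonants are /g/, /ŋ/ (at most one coda consonant is licensed; onsets are limited to one consonant).
Epenthesis after each stranded consonant: /g/ → /ge/, /ŋ/ → /ŋi/.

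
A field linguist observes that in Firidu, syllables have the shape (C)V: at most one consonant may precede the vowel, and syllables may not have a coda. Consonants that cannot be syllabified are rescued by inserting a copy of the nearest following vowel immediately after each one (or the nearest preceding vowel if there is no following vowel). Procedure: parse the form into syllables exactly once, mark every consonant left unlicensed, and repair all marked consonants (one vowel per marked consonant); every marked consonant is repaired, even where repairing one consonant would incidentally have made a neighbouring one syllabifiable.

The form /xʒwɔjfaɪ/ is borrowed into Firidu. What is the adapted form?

Syllabifying with onset maximization leaves /x/, /ʒ/, /j/ stranded (no codas are permitted; onsets are limited to one consonant).
Each unlicensed consonant becomes the onset of a new syllable: /x/ → /xɔ/, /ʒ/ → /ʒɔ/, /j/ → /ja/.

xɔʒɔwɔjafaɪ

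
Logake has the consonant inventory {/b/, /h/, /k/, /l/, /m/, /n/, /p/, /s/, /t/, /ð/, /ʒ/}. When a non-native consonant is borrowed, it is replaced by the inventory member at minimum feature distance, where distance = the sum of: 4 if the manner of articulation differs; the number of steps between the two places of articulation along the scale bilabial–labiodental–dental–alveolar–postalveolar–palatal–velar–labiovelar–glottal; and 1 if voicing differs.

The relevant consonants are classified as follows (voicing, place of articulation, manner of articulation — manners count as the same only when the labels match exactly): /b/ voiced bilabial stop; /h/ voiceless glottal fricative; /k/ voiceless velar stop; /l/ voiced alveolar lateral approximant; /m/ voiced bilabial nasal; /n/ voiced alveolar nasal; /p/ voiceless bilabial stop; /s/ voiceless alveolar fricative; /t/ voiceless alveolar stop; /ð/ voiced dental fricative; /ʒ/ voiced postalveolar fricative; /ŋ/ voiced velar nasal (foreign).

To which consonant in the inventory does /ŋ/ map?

/n/ is closest: same manner (nasal), place distance 3 (velar→alveolar), same voicing; total 3. Next closest is /k/ at distance 5.

n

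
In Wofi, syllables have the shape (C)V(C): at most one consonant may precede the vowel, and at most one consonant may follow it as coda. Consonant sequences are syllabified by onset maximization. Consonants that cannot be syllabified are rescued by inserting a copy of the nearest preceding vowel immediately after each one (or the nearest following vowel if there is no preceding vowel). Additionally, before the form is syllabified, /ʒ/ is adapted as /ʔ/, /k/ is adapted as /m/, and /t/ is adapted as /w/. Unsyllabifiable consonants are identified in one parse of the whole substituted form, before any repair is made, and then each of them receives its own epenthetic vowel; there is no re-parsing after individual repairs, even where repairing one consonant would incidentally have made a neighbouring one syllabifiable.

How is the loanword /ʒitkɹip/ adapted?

Substitution: /ʒ/ → /ʔ/, /t/ → /w/, /k/ → /m/, giving /ʔiwmɹip/.
Syllabifying with onset maximization leaves /m/ stranded (at most one coda consonant is licensed; onsets are limited to one consonant).
Each unlicensed consonant becomes the onset of a new syllable: /m/ → /mi/.

ʔiwmiɹip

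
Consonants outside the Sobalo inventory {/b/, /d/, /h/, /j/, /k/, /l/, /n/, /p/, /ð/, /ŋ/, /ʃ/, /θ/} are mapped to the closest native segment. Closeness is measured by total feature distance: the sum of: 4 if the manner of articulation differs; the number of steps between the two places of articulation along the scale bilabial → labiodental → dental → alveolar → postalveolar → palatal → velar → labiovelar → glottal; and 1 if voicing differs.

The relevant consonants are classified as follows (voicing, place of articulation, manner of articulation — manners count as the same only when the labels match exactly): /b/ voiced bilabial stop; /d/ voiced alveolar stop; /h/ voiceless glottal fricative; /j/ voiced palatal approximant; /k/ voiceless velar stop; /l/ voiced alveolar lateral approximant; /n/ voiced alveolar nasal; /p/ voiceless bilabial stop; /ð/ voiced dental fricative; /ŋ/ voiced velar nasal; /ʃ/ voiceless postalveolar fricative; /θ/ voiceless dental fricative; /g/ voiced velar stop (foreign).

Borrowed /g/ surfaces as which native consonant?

k

/k/ is closest: same manner (stop), place distance 0 (velar→velar), voicing differs (+1); total 1. Next closest is /d/ at distance 3.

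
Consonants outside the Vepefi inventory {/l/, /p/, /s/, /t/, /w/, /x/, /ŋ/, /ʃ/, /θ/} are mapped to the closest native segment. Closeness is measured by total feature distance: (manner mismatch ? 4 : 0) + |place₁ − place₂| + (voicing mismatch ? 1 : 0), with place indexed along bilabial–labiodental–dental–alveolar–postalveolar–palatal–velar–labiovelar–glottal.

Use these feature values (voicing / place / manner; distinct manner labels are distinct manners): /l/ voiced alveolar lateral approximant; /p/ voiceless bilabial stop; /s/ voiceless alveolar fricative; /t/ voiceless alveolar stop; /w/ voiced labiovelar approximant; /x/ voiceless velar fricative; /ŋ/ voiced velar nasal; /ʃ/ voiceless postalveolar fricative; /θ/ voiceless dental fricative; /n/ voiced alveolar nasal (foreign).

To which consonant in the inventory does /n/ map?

ŋ

/ŋ/ is closest: same manner (nasal), place distance 3 (alveolar→velar), same voicing; total 3. Next closest is /l/ at distance 4.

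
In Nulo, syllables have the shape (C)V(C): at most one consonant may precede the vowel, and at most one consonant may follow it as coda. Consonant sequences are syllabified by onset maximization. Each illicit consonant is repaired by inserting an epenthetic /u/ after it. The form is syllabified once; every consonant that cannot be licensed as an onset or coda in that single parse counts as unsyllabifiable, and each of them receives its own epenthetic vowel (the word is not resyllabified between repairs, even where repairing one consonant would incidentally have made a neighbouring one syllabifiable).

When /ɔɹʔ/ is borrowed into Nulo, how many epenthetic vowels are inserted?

1

The unsyllabifiable consonants are /ʔ/; each receives one epenthetic vowel.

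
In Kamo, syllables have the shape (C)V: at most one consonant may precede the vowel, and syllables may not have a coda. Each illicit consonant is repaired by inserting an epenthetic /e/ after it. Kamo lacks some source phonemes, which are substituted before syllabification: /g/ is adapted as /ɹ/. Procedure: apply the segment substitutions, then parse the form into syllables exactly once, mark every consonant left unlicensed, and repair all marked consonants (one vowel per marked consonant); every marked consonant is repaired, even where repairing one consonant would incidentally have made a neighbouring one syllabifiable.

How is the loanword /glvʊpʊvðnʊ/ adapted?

Substitution: /g/ → /ɹ/, giving /ɹlvʊpʊvðnʊ/.
Under (C)V, the unsyllabifiable consonants are /ɹ/, /l/, /v/, /ð/ (no codas are permitted; onsets are limited to one consonant).
Inserting the epenthetic vowel yields /ɹ/ → /ɹe/, /l/ → /le/, /v/ → /ve/, /ð/ → /ðe/.

ɹelevʊpʊveðenʊ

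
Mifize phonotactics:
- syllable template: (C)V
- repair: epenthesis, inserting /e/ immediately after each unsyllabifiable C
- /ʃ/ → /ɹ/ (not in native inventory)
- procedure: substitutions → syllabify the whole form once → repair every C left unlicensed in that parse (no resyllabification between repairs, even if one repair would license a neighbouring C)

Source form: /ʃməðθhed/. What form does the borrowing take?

Substitution: /ʃ/ → /ɹ/, giving /ɹməðθhed/.
Syllabifying with onset maximization leaves /ɹ/, /ð/, /θ/, /d/ stranded (no codas are permitted; onsets are limited to one consonant).
Epenthesis after each stranded consonant: /ɹ/ → /ɹe/, /ð/ → /ðe/, /θ/ → /θe/, /d/ → /de/.

ɹeməðeθehede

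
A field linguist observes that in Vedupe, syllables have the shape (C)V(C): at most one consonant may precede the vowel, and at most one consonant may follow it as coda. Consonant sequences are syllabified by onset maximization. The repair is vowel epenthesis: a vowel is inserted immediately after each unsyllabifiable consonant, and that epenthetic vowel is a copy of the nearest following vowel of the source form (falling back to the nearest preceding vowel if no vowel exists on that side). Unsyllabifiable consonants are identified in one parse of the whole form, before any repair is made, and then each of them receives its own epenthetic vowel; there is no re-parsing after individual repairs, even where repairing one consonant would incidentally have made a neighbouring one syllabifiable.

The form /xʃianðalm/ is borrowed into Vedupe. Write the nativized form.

xiʃianðalma

Syllabifying with onset maximization leaves /x/, /m/ stranded (at most one coda consonant is licensed; onsets are limited to one consonant).
Each unlicensed consonant becomes the onset of a new syllable: /x/ → /xi/, /m/ → /ma/.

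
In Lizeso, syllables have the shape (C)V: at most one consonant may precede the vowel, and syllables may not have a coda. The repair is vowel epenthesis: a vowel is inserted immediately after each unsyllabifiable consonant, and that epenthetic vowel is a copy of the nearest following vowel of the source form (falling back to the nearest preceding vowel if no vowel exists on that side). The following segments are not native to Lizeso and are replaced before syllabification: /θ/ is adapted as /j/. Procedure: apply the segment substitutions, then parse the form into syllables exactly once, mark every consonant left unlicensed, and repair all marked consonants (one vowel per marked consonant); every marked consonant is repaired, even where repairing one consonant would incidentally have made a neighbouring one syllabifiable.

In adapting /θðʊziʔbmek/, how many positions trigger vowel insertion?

After substitution the input is /jðʊziʔbmek/.
The unsyllabifiable consonants are /j/, /ʔ/, /b/, /k/; each receives one epenthetic vowel.

4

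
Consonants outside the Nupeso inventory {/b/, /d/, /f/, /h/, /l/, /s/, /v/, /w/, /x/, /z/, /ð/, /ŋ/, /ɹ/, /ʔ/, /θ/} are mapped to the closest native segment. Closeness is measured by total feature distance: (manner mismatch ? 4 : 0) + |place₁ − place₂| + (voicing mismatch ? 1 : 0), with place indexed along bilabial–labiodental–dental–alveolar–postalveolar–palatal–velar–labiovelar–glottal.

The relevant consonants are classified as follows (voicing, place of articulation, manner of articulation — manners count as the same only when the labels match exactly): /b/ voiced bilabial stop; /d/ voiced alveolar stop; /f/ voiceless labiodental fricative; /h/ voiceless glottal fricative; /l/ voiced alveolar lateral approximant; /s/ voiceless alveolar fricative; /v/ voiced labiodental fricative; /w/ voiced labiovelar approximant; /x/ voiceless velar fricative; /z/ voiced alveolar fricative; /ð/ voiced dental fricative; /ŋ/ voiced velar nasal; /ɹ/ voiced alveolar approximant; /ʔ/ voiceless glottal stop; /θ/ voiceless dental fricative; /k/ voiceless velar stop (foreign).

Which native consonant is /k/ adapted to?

/ʔ/ is closest: same manner (stop), place distance 2 (velar→glottal), same voicing; total 2. Next closest is /d/ at distance 4.

ʔ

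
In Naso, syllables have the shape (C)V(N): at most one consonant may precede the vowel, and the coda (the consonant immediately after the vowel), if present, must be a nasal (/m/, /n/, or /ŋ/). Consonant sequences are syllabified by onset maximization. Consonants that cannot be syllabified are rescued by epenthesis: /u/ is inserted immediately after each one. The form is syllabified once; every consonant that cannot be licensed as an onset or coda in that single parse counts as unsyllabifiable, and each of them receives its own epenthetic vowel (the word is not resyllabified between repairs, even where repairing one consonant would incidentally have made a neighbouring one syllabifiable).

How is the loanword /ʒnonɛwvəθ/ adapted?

Under (C)V(N), the unsyllabifiable consonants are /ʒ/, /w/, /θ/ (only a nasal (/m/, /n/, or /ŋ/) is licensed in coda position; onsets are limited to one consonant).
Each unlicensed consonant becomes the onset of a new syllable: /ʒ/ → /ʒu/, /w/ → /wu/, /θ/ → /θu/.

ʒunonɛwuvəθu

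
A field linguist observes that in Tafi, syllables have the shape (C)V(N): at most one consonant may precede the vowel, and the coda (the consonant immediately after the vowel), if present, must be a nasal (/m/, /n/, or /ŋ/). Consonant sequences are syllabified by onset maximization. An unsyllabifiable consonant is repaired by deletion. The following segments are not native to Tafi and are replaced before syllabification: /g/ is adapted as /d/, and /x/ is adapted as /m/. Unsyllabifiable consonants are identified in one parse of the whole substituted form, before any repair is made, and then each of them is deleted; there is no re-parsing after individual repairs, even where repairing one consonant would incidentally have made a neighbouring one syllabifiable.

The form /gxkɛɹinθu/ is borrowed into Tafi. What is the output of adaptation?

kɛɹinθu

Substitution: /g/ → /d/, /x/ → /m/, giving /dmkɛɹinθu/.
The consonants /d/, /m/ cannot be parsed into a legal (C)V(N) syllable (only a nasal (/m/, /n/, or /ŋ/) is licensed in coda position; onsets are limited to one consonant).
Deletion applies to /d/, /m/.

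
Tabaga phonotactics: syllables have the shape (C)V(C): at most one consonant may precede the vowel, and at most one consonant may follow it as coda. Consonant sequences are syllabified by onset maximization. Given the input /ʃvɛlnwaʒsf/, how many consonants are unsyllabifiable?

Under (C)V(C), the unsyllabifiable consonants are /ʃ/, /n/, /s/, /f/ (at most one coda consonant is licensed; onsets are limited to one consonant).

4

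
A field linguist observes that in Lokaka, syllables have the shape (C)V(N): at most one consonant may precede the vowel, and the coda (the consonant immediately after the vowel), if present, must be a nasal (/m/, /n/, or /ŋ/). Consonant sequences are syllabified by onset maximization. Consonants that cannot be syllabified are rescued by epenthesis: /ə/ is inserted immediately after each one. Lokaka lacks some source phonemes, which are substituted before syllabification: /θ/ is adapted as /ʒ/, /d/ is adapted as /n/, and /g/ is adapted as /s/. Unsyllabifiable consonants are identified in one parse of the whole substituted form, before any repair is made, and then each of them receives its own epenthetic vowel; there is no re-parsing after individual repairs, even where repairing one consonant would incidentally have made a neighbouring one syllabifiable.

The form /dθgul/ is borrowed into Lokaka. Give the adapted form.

Substitution: /d/ → /n/, /θ/ → /ʒ/, /g/ → /s/, giving /nʒsul/.
Syllabifying with onset maximization leaves /n/, /ʒ/, /l/ stranded (only a nasal (/m/, /n/, or /ŋ/) is licensed in coda position; onsets are limited to one consonant).
Inserting the epenthetic vowel yields /n/ → /nə/, /ʒ/ → /ʒə/, /l/ → /lə/.

nəʒəsulə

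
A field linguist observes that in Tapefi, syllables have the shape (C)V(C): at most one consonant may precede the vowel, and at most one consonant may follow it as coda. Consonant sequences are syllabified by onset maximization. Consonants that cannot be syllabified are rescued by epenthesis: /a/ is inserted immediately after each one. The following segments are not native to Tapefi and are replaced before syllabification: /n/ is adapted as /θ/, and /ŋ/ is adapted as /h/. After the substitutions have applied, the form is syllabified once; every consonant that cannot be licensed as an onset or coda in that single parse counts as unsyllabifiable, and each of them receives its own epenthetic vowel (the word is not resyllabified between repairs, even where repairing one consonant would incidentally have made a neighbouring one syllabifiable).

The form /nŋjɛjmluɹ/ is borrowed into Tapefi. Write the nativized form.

θahajɛjmaluɹ

Substitution: /n/ → /θ/, /ŋ/ → /h/, giving /θhjɛjmluɹ/.
Under (C)V(C), the unsyllabifiable consonants are /θ/, /h/, /m/ (at most one coda consonant is licensed; onsets are limited to one consonant).
Epenthesis after each stranded consonant: /θ/ → /θa/, /h/ → /ha/, /m/ → /ma/.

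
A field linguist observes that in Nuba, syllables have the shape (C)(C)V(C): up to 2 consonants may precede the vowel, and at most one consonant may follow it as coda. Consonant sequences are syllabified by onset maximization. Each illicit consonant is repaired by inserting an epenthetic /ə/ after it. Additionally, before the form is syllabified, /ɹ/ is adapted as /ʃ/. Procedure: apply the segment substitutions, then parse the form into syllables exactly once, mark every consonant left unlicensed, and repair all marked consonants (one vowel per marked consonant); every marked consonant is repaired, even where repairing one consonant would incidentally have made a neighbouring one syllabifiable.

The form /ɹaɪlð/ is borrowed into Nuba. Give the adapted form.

ʃaɪlðə

Substitution: /ɹ/ → /ʃ/, giving /ʃaɪlð/.
The consonants /ð/ cannot be parsed into a legal (C)(C)V(C) syllable (at most one coda consonant is licensed; onsets may contain at most 2 consonants).
Each unlicensed consonant becomes the onset of a new syllable: /ð/ → /ðə/.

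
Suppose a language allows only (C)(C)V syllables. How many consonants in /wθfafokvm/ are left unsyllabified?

4

Syllabifying with onset maximization leaves /w/, /k/, /v/, /m/ stranded (no codas are permitted; onsets may contain at most 2 consonants).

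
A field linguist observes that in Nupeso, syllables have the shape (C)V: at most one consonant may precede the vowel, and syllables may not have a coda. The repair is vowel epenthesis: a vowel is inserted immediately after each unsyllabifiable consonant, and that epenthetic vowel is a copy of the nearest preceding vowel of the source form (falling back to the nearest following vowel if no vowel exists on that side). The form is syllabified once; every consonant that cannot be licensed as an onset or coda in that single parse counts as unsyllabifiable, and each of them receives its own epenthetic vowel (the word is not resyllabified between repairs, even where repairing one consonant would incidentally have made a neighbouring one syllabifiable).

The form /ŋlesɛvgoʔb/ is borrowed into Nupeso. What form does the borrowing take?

ŋelesɛvɛgoʔobo

The consonants /ŋ/, /v/, /ʔ/, /b/ cannot be parsed into a legal (C)V syllable (no codas are permitted; onsets are limited to one consonant).
Inserting the epenthetic vowel yields /ŋ/ → /ŋe/, /v/ → /vɛ/, /ʔ/ → /ʔo/, /b/ → /bo/.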